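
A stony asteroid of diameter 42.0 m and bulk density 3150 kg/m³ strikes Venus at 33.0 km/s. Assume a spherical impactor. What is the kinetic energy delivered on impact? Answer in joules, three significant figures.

E ≈ 6.65 × 10^16 J

v = 33000 m/s.
Mass m = (π/6) ρ d³ = (π/6) × 3150 × (42)³ = 1.222 × 10^8 kg
E = ½ m v² = 0.5 × 1.222 × 10^8 × (33000)² = 6.654 × 10^16 J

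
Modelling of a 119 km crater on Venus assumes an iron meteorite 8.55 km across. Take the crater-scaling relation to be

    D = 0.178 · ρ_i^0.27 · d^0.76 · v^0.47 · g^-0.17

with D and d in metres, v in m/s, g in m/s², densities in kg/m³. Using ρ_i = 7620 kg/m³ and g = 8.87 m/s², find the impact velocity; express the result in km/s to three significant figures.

v ≈ 14.1 km/s

Rearranging for v: v = [D / (0.178 · 7620^0.27 · 8550^0.76 · 8.87^-0.17)]^(1/0.47).
D = 119000 m.
7620^0.27 = 11.17
8550^0.76 = 973.4
8.87^-0.17 = 0.6900
Denominator = 0.178 × 11.17 × 973.4 × 0.6900 = 1335
D / 1335 = 119000 / 1335 = 89.14
v = 89.14^(1/0.47) = 89.14^2.1277 = 14098 m/s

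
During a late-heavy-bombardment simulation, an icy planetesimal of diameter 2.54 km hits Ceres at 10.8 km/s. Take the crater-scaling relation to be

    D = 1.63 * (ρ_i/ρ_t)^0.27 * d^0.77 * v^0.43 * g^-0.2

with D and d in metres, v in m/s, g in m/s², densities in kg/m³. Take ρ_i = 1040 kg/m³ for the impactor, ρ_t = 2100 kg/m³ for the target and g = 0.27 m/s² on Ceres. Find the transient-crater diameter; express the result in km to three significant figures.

In SI units: d = 2540 m, v = 10800 m/s.
(ρ_i/ρ_t)^0.27 = (1040/2100)^0.27 = 0.8272
d^0.77 = 2540^0.77 = 418.5
v^0.43 = 10800^0.43 = 54.25
g^-0.2 = 0.27^-0.2 = 1.299
D = 1.63 × 0.8272 × 418.5 × 54.25 × 1.299 = 39765 m
   = 39.77 km

D ≈ 39.8 km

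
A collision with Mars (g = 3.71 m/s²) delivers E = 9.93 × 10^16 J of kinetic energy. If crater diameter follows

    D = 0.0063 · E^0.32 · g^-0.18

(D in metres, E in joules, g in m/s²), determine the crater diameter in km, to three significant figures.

E^0.32 = (9.93 × 10^16)^0.32 = 2.748 × 10^5
g^-0.18 = 3.71^-0.18 = 0.7898
D = 0.0063 × 2.748 × 10^5 × 0.7898 = 1367 m
   = 1.367 km

D ≈ 1.37 km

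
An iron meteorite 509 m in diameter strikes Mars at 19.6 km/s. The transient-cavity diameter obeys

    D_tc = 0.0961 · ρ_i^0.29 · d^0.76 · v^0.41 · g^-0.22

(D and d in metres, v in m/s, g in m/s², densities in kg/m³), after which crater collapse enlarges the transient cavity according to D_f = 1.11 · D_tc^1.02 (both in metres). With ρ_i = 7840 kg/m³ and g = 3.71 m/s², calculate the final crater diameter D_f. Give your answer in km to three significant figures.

v = 19600 m/s.
ρ_i^0.29 = 7840^0.29 = 13.47
d^0.76 = 509^0.76 = 114.1
v^0.41 = 19600^0.41 = 57.52
g^-0.22 = 3.71^-0.22 = 0.7494
D_tc = 0.0961 × 13.47 × 114.1 × 57.52 × 0.7494 = 6367 m
D_f = 1.11 × (6367)^1.02 = 8420 m
     = 8.420 km

D_f ≈ 8.42 km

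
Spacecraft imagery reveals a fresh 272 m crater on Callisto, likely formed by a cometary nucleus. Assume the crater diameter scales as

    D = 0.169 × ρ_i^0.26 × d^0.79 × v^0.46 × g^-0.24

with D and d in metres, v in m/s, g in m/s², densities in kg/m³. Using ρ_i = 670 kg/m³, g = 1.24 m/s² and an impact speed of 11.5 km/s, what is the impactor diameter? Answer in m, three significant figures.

Rearranging for d: d = [D / (0.169 · 670^0.26 · 11500^0.46 · 1.24^-0.24)]^(1/0.79).
670^0.26 = 5.430
11500^0.46 = 73.78
1.24^-0.24 = 0.9497
Denominator = 0.169 × 5.430 × 73.78 × 0.9497 = 64.30
D / 64.30 = 272 / 64.30 = 4.230
d = 4.230^(1/0.79) = 4.230^1.2658 = 6.206 m

d ≈ 6.21 m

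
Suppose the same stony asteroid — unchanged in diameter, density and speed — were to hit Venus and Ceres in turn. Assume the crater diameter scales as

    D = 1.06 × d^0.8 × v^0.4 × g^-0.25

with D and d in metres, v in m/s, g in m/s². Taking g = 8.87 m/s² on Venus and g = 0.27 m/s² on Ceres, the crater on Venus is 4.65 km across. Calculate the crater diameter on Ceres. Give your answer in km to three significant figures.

D ≈ 11.1 km

All impactor-dependent factors cancel in the ratio, leaving D_Ceres/D_Venus = (g_Ceres/g_Venus)^-0.25.
(0.27/8.87)^-0.25 = 0.03044^-0.25 = 2.394
D_Ceres = 2.394 × 4.65 km = 11.1 km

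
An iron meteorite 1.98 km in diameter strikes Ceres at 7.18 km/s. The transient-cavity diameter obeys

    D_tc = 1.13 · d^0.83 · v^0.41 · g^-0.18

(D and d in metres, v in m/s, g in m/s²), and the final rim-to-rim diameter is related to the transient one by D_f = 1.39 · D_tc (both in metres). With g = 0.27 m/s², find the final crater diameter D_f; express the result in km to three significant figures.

In SI: d = 1980 m, v = 7180 m/s.
d^0.83 = 1980^0.83 = 544.8
v^0.41 = 7180^0.41 = 38.11
g^-0.18 = 0.27^-0.18 = 1.266
D_tc = 1.13 × 544.8 × 38.11 × 1.266 = 29700 m
D_f = 1.39 × 29700 = 41283 m
     = 41.28 km

D_f ≈ 41.3 km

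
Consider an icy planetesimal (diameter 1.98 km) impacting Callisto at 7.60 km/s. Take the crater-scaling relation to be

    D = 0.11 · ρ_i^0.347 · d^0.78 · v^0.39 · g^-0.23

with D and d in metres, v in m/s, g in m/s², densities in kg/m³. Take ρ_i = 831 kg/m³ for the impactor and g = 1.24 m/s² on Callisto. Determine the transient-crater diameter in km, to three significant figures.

In SI units: d = 1980 m, v = 7600 m/s.
ρ_i^0.347 = 831^0.347 = 10.31
d^0.78 = 1980^0.78 = 372.7
v^0.39 = 7600^0.39 = 32.62
g^-0.23 = 1.24^-0.23 = 0.9517
D = 0.11 × 10.31 × 372.7 × 32.62 × 0.9517 = 13122 m
   = 13.12 km

D ≈ 13.1 km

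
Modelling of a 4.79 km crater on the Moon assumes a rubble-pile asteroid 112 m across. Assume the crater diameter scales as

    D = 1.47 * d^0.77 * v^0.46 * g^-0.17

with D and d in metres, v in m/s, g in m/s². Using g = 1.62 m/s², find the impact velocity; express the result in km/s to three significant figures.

Rearranging for v: v = [D / (1.47 · 112^0.77 · 1.62^-0.17)]^(1/0.46).
D = 4790 m.
112^0.77 = 37.84
1.62^-0.17 = 0.9213
Denominator = 1.47 × 37.84 × 0.9213 = 51.25
D / 51.25 = 4790 / 51.25 = 93.46
v = 93.46^(1/0.46) = 93.46^2.1739 = 19228 m/s

v ≈ 19.2 km/s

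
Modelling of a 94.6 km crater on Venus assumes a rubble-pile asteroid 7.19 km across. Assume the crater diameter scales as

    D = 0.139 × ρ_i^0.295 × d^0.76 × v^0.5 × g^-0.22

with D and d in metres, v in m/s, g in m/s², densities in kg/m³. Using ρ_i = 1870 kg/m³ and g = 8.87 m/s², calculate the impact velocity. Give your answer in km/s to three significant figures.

v ≈ 19.5 km/s

Rearranging for v: v = [D / (0.139 · 1870^0.295 · 7190^0.76 · 8.87^-0.22)]^(1/0.5).
D = 94600 m.
1870^0.295 = 9.230
7190^0.76 = 853.3
8.87^-0.22 = 0.6187
Denominator = 0.139 × 9.230 × 853.3 × 0.6187 = 677.3
D / 677.3 = 94600 / 677.3 = 139.7
v = 139.7^(1/0.5) = 139.7^2 = 19516 m/s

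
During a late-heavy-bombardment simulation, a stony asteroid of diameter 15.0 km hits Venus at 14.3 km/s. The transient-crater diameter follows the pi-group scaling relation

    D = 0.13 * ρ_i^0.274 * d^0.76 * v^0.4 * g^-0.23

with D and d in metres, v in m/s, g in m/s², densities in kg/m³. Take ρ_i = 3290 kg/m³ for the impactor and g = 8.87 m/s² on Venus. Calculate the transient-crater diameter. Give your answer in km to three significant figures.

In SI units: d = 15000 m, v = 14300 m/s.
ρ_i^0.274 = 3290^0.274 = 9.198
d^0.76 = 15000^0.76 = 1492
v^0.4 = 14300^0.4 = 45.93
g^-0.23 = 8.87^-0.23 = 0.6053
D = 0.13 × 9.198 × 1492 × 45.93 × 0.6053 = 49599 m
   = 49.60 km

D ≈ 49.6 km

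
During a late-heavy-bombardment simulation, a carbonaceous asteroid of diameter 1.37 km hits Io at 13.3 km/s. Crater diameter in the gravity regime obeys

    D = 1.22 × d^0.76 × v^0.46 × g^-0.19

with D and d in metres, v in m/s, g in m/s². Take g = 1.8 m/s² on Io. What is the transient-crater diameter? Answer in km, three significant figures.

D ≈ 20.8 km

In SI units: d = 1370 m, v = 13300 m/s.
d^0.76 = 1370^0.76 = 242.1
v^0.46 = 13300^0.46 = 78.88
g^-0.19 = 1.8^-0.19 = 0.8943
D = 1.22 × 242.1 × 78.88 × 0.8943 = 20836 m
   = 20.84 km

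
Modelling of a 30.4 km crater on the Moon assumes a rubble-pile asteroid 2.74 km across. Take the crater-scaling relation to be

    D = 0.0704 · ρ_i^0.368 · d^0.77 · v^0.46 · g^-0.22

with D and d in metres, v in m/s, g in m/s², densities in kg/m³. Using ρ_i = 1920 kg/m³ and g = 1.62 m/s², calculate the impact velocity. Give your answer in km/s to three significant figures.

v ≈ 9.33 km/s

Rearranging for v: v = [D / (0.0704 · 1920^0.368 · 2740^0.77 · 1.62^-0.22)]^(1/0.46).
D = 30400 m.
1920^0.368 = 16.15
2740^0.77 = 443.7
1.62^-0.22 = 0.8993
Denominator = 0.0704 × 16.15 × 443.7 × 0.8993 = 453.7
D / 453.7 = 30400 / 453.7 = 67.00
v = 67.00^(1/0.46) = 67.00^2.1739 = 9326 m/s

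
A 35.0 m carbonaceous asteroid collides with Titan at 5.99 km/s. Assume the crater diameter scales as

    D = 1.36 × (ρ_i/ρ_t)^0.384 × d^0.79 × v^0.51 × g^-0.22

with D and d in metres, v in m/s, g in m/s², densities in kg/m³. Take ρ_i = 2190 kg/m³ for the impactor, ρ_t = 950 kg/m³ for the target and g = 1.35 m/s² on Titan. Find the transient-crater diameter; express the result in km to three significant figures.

D ≈ 2.46 km

In SI units: v = 5990 m/s.
(ρ_i/ρ_t)^0.384 = (2190/950)^0.384 = 1.378
d^0.79 = 35^0.79 = 16.59
v^0.51 = 5990^0.51 = 84.43
g^-0.22 = 1.35^-0.22 = 0.9361
D = 1.36 × 1.378 × 16.59 × 84.43 × 0.9361 = 2457 m
   = 2.457 km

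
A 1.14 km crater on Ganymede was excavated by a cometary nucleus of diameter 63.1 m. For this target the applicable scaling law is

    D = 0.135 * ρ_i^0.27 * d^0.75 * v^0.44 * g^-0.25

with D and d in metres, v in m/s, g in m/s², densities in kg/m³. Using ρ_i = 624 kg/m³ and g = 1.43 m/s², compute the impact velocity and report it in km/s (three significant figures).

Rearranging for v: v = [D / (0.135 · 624^0.27 · 63.1^0.75 · 1.43^-0.25)]^(1/0.44).
D = 1140 m.
624^0.27 = 5.685
63.1^0.75 = 22.39
1.43^-0.25 = 0.9145
Denominator = 0.135 × 5.685 × 22.39 × 0.9145 = 15.71
D / 15.71 = 1140 / 15.71 = 72.57
v = 72.57^(1/0.44) = 72.57^2.2727 = 16941 m/s

v ≈ 16.9 km/s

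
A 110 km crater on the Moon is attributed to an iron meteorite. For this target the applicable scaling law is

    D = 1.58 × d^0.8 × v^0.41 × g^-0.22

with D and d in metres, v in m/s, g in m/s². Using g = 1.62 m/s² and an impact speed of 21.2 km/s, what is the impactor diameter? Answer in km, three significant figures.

Rearranging for d: d = [D / (1.58 · 21200^0.41 · 1.62^-0.22)]^(1/0.8).
D = 110000 m.
21200^0.41 = 59.40
1.62^-0.22 = 0.8993
Denominator = 1.58 × 59.40 × 0.8993 = 84.40
D / 84.40 = 110000 / 84.40 = 1303
d = 1303^(1/0.8) = 1303^1.25 = 7829 m

d ≈ 7.83 km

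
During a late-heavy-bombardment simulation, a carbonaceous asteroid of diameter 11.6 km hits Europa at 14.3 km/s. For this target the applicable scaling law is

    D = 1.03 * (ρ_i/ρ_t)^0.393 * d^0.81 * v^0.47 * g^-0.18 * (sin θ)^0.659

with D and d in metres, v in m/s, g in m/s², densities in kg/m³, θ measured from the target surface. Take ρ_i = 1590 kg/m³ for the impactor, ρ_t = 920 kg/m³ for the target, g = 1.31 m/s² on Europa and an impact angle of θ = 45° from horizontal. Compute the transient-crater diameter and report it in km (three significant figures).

D ≈ 170 km

In SI units: d = 11600 m, v = 14300 m/s.
(ρ_i/ρ_t)^0.393 = (1590/920)^0.393 = 1.240
d^0.81 = 11600^0.81 = 1960
v^0.47 = 14300^0.47 = 89.74
g^-0.18 = 1.31^-0.18 = 0.9526
(sin 45°)^0.659 = 0.7071^0.659 = 0.7958
D = 1.03 × 1.240 × 1960 × 89.74 × 0.9526 × 0.7958 = 1.703 × 10^5 m
   = 170.3 km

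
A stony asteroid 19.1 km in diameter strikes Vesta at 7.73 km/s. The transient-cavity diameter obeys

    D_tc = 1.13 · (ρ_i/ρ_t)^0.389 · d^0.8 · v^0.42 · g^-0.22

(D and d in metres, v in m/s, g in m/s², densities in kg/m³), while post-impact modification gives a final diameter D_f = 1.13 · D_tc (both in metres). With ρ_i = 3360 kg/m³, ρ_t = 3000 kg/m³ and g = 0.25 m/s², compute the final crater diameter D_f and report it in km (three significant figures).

D_f ≈ 207 km

In SI: d = 19100 m, v = 7730 m/s.
(ρ_i/ρ_t)^0.389 = (3360/3000)^0.389 = 1.045
d^0.8 = 19100^0.8 = 2660
v^0.42 = 7730^0.42 = 42.96
g^-0.22 = 0.25^-0.22 = 1.357
D_tc = 1.13 × 1.045 × 2660 × 42.96 × 1.357 = 1.831 × 10^5 m
D_f = 1.13 × 1.831 × 10^5 = 2.069 × 10^5 m
     = 206.9 km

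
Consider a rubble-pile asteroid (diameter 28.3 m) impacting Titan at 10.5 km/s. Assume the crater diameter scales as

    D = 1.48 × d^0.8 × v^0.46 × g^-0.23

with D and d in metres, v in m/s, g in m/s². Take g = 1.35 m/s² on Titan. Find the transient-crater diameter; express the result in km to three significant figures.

D ≈ 1.42 km

In SI units: v = 10500 m/s.
d^0.8 = 28.3^0.8 = 14.50
v^0.46 = 10500^0.46 = 70.75
g^-0.23 = 1.35^-0.23 = 0.9333
D = 1.48 × 14.50 × 70.75 × 0.9333 = 1417 m
   = 1.417 km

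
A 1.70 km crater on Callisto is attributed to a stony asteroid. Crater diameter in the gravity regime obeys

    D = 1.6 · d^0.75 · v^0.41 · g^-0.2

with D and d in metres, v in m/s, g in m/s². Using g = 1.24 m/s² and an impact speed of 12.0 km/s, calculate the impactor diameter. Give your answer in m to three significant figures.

Rearranging for d: d = [D / (1.6 · 12000^0.41 · 1.24^-0.2)]^(1/0.75).
D = 1700 m.
12000^0.41 = 47.04
1.24^-0.2 = 0.9579
Denominator = 1.6 × 47.04 × 0.9579 = 72.10
D / 72.10 = 1700 / 72.10 = 23.58
d = 23.58^(1/0.75) = 23.58^1.3333 = 67.61 m

d ≈ 67.6 m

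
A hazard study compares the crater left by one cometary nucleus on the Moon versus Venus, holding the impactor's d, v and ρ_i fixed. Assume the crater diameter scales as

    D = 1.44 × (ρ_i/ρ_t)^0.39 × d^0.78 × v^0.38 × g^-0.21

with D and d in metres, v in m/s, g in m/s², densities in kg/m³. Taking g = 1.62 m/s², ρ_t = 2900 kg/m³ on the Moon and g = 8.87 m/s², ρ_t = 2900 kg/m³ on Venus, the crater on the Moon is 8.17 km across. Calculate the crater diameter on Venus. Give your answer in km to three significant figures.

D ≈ 5.72 km

The impactor-only factors (d, v, ρ_i) cancel in the ratio, leaving D_Venus/D_Moon = (g_Venus/g_Moon)^-0.21 · (ρ_t,Moon/ρ_t,Venus)^0.39.
(8.87/1.62)^-0.21 = 5.475^-0.21 = 0.6997
(2900/2900)^0.39 = 1.000^0.39 = 1.000
Ratio = 0.6997 × 1.000 = 0.6997
D_Venus = 0.6997 × 8.17 km = 5.72 km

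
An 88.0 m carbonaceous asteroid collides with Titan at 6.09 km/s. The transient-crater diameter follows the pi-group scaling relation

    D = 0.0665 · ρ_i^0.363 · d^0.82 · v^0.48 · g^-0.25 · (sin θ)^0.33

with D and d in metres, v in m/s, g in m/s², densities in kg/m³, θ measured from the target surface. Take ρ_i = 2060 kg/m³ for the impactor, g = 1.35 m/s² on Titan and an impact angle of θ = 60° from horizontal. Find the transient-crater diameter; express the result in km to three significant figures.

In SI units: v = 6090 m/s.
ρ_i^0.363 = 2060^0.363 = 15.96
d^0.82 = 88^0.82 = 39.31
v^0.48 = 6090^0.48 = 65.56
g^-0.25 = 1.35^-0.25 = 0.9277
(sin 60°)^0.33 = 0.8660^0.33 = 0.9536
D = 0.0665 × 15.96 × 39.31 × 65.56 × 0.9277 × 0.9536 = 2420 m
   = 2.420 km

D ≈ 2.42 km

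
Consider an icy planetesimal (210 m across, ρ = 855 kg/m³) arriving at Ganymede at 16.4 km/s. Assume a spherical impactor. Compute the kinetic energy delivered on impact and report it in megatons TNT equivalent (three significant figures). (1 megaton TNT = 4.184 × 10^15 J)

E ≈ 133 Mt TNT

v = 16400 m/s.
Mass m = (π/6) ρ d³ = (π/6) × 855 × (210)³ = 4.146 × 10^9 kg
E = ½ m v² = 0.5 × 4.146 × 10^9 × (16400)² = 5.576 × 10^17 J
   = 5.576 × 10^17 / 4.184×10^15 = 133.3 Mt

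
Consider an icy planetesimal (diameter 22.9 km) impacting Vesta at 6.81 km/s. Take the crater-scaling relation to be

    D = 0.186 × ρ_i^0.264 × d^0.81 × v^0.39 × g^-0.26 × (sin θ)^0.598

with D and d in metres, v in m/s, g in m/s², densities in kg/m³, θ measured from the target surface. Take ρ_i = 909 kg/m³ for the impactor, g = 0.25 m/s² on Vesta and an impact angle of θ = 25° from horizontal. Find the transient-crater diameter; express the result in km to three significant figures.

D ≈ 102 km

In SI units: d = 22900 m, v = 6810 m/s.
ρ_i^0.264 = 909^0.264 = 6.040
d^0.81 = 22900^0.81 = 3400
v^0.39 = 6810^0.39 = 31.26
g^-0.26 = 0.25^-0.26 = 1.434
(sin 25°)^0.598 = 0.4226^0.598 = 0.5975
D = 0.186 × 6.040 × 3400 × 31.26 × 1.434 × 0.5975 = 1.023 × 10^5 m
   = 102.3 km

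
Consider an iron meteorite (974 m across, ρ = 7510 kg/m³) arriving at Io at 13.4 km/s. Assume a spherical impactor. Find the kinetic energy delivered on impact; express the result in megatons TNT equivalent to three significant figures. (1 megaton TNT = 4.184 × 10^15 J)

v = 13400 m/s.
Mass m = (π/6) ρ d³ = (π/6) × 7510 × (974)³ = 3.633 × 10^12 kg
E = ½ m v² = 0.5 × 3.633 × 10^12 × (13400)² = 3.262 × 10^20 J
   = 3.262 × 10^20 / 4.184×10^15 = 77964 Mt

E ≈ 78000 Mt TNT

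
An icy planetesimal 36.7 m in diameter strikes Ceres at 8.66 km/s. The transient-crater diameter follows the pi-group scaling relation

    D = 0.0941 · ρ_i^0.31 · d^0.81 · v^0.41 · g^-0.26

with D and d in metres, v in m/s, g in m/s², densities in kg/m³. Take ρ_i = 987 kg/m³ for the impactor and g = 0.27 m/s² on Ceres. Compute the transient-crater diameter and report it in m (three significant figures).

In SI units: v = 8660 m/s.
ρ_i^0.31 = 987^0.31 = 8.477
d^0.81 = 36.7^0.81 = 18.51
v^0.41 = 8660^0.41 = 41.15
g^-0.26 = 0.27^-0.26 = 1.406
D = 0.0941 × 8.477 × 18.51 × 41.15 × 1.406 = 854.3 m

D ≈ 854 m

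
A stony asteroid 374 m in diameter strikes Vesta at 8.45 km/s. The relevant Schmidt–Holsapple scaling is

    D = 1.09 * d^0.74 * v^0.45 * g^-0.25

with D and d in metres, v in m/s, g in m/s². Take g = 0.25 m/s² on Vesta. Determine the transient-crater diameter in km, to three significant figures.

In SI units: v = 8450 m/s.
d^0.74 = 374^0.74 = 80.15
v^0.45 = 8450^0.45 = 58.49
g^-0.25 = 0.25^-0.25 = 1.414
D = 1.09 × 80.15 × 58.49 × 1.414 = 7225 m
   = 7.225 km

D ≈ 7.23 km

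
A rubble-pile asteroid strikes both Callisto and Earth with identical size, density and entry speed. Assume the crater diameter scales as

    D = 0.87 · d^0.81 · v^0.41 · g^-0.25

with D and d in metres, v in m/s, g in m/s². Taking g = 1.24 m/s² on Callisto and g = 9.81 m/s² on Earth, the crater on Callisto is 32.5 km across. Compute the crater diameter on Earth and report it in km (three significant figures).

D ≈ 19.4 km

All impactor-dependent factors cancel in the ratio, leaving D_Earth/D_Callisto = (g_Earth/g_Callisto)^-0.25.
(9.81/1.24)^-0.25 = 7.911^-0.25 = 0.5963
D_Earth = 0.5963 × 32.5 km = 19.4 km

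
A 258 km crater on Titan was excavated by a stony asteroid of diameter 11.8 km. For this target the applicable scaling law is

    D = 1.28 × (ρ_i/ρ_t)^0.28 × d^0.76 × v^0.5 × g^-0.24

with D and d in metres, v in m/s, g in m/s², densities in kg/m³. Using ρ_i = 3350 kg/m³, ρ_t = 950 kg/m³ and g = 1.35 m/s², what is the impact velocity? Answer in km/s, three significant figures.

v ≈ 15.0 km/s

Rearranging for v: v = [D / (1.28 · (3350/950)^0.28 · 11800^0.76 · 1.35^-0.24)]^(1/0.5).
D = 258000 m.
(3350/950)^0.28 = 1.423
11800^0.76 = 1243
1.35^-0.24 = 0.9305
Denominator = 1.28 × 1.423 × 1243 × 0.9305 = 2107
D / 2107 = 258000 / 2107 = 122.4
v = 122.4^(1/0.5) = 122.4^2 = 14982 m/s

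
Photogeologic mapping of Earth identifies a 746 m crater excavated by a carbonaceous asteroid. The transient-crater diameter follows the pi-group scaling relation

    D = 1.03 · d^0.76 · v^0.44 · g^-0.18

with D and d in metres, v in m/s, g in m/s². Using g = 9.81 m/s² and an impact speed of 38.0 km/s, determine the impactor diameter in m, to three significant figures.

d ≈ 22.2 m

Rearranging for d: d = [D / (1.03 · 38000^0.44 · 9.81^-0.18)]^(1/0.76).
38000^0.44 = 103.5
9.81^-0.18 = 0.6630
Denominator = 1.03 × 103.5 × 0.6630 = 70.68
D / 70.68 = 746 / 70.68 = 10.55
d = 10.55^(1/0.76) = 10.55^1.3158 = 22.20 m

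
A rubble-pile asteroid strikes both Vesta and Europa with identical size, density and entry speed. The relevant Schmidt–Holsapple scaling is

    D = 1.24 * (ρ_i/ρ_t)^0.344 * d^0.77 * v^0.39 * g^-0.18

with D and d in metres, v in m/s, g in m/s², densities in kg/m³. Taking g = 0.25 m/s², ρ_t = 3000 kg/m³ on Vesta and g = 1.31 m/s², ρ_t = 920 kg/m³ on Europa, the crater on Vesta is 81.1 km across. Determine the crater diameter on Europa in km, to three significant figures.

D ≈ 90.4 km

The impactor-only factors (d, v, ρ_i) cancel in the ratio, leaving D_Europa/D_Vesta = (g_Europa/g_Vesta)^-0.18 · (ρ_t,Vesta/ρ_t,Europa)^0.344.
(1.31/0.25)^-0.18 = 5.240^-0.18 = 0.7422
(3000/920)^0.344 = 3.261^0.344 = 1.502
Ratio = 0.7422 × 1.502 = 1.115
D_Europa = 1.115 × 81.1 km = 90.4 km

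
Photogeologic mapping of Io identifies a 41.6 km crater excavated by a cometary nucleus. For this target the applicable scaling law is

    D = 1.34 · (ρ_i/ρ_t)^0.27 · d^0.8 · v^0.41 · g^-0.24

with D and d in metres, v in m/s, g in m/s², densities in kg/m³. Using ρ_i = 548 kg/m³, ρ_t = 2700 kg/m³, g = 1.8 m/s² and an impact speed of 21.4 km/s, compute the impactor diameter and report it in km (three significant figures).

d ≈ 5.08 km

Rearranging for d: d = [D / (1.34 · (548/2700)^0.27 · 21400^0.41 · 1.8^-0.24)]^(1/0.8).
D = 41600 m.
(548/2700)^0.27 = 0.6501
21400^0.41 = 59.63
1.8^-0.24 = 0.8684
Denominator = 1.34 × 0.6501 × 59.63 × 0.8684 = 45.11
D / 45.11 = 41600 / 45.11 = 922.2
d = 922.2^(1/0.8) = 922.2^1.25 = 5082 m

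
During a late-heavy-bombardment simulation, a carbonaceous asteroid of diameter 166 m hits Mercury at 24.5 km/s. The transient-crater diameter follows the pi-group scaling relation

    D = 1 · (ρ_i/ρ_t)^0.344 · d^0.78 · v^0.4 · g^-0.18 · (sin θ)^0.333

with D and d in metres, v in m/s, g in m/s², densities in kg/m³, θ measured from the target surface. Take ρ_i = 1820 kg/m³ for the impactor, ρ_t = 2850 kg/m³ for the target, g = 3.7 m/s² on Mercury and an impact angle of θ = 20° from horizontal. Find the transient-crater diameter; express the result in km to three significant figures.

D ≈ 1.46 km

In SI units: v = 24500 m/s.
(ρ_i/ρ_t)^0.344 = (1820/2850)^0.344 = 0.8570
d^0.78 = 166^0.78 = 53.91
v^0.4 = 24500^0.4 = 56.97
g^-0.18 = 3.7^-0.18 = 0.7902
(sin 20°)^0.333 = 0.3420^0.333 = 0.6996
D = 1 × 0.8570 × 53.91 × 56.97 × 0.7902 × 0.6996 = 1455 m
   = 1.455 km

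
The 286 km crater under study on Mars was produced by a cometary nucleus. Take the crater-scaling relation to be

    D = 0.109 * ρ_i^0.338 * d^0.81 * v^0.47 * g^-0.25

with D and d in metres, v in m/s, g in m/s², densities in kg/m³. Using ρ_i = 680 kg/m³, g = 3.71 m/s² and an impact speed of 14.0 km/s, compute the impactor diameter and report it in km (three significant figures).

Rearranging for d: d = [D / (0.109 · 680^0.338 · 14000^0.47 · 3.71^-0.25)]^(1/0.81).
D = 286000 m.
680^0.338 = 9.065
14000^0.47 = 88.85
3.71^-0.25 = 0.7205
Denominator = 0.109 × 9.065 × 88.85 × 0.7205 = 63.25
D / 63.25 = 286000 / 63.25 = 4522
d = 4522^(1/0.81) = 4522^1.2346 = 32574 m

d ≈ 32.6 km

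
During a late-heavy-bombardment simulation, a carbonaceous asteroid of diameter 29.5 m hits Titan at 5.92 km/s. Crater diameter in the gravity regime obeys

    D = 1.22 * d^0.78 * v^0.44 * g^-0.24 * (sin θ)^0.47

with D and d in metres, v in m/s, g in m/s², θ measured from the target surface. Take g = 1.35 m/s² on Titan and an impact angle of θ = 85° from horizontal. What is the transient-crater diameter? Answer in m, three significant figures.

D ≈ 725 m

In SI units: v = 5920 m/s.
d^0.78 = 29.5^0.78 = 14.01
v^0.44 = 5920^0.44 = 45.69
g^-0.24 = 1.35^-0.24 = 0.9305
(sin 85°)^0.47 = 0.9962^0.47 = 0.9982
D = 1.22 × 14.01 × 45.69 × 0.9305 × 0.9982 = 725.4 m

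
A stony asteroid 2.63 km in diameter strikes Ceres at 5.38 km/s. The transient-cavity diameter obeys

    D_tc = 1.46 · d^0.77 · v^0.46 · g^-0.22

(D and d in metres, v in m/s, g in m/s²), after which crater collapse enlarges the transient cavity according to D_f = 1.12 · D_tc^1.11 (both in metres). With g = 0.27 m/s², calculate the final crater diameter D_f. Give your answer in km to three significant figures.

D_f ≈ 158 km

In SI: d = 2630 m, v = 5380 m/s.
d^0.77 = 2630^0.77 = 429.9
v^0.46 = 5380^0.46 = 52.02
g^-0.22 = 0.27^-0.22 = 1.334
D_tc = 1.46 × 429.9 × 52.02 × 1.334 = 43560 m
D_f = 1.12 × (43560)^1.11 = 1.580 × 10^5 m
     = 158.0 km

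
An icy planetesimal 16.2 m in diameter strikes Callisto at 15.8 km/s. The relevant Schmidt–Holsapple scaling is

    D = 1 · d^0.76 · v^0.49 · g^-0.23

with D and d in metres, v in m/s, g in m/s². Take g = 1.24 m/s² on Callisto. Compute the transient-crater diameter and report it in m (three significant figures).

D ≈ 902 m

In SI units: v = 15800 m/s.
d^0.76 = 16.2^0.76 = 8.303
v^0.49 = 15800^0.49 = 114.1
g^-0.23 = 1.24^-0.23 = 0.9517
D = 1 × 8.303 × 114.1 × 0.9517 = 901.6 m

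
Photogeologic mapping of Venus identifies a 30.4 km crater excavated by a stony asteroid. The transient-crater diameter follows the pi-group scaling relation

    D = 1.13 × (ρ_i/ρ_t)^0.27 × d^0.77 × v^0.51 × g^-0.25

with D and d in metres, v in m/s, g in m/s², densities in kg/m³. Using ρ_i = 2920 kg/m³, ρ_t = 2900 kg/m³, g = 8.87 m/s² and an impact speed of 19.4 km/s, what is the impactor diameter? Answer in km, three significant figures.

d ≈ 1.66 km

Rearranging for d: d = [D / (1.13 · (2920/2900)^0.27 · 19400^0.51 · 8.87^-0.25)]^(1/0.77).
D = 30400 m.
(2920/2900)^0.27 = 1.002
19400^0.51 = 153.7
8.87^-0.25 = 0.5795
Denominator = 1.13 × 1.002 × 153.7 × 0.5795 = 100.8
D / 100.8 = 30400 / 100.8 = 301.6
d = 301.6^(1/0.77) = 301.6^1.2987 = 1660 m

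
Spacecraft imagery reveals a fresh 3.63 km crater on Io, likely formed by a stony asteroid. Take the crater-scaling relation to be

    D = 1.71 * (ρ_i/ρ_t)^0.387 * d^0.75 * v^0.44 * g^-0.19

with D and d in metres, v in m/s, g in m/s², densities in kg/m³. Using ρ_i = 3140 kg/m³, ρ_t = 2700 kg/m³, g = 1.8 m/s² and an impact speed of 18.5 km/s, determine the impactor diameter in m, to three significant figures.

d ≈ 91.9 m

Rearranging for d: d = [D / (1.71 · (3140/2700)^0.387 · 18500^0.44 · 1.8^-0.19)]^(1/0.75).
D = 3630 m.
(3140/2700)^0.387 = 1.060
18500^0.44 = 75.43
1.8^-0.19 = 0.8943
Denominator = 1.71 × 1.060 × 75.43 × 0.8943 = 122.3
D / 122.3 = 3630 / 122.3 = 29.68
d = 29.68^(1/0.75) = 29.68^1.3333 = 91.88 m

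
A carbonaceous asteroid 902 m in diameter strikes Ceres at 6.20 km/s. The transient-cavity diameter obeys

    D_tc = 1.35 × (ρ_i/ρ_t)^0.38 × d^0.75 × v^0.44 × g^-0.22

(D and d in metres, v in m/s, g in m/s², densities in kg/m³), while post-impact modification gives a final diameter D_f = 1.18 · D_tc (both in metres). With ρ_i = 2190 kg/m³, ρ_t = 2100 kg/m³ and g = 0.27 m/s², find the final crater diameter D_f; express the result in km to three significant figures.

D_f ≈ 16.6 km

v = 6200 m/s.
(ρ_i/ρ_t)^0.38 = (2190/2100)^0.38 = 1.016
d^0.75 = 902^0.75 = 164.6
v^0.44 = 6200^0.44 = 46.63
g^-0.22 = 0.27^-0.22 = 1.334
D_tc = 1.35 × 1.016 × 164.6 × 46.63 × 1.334 = 14040 m
D_f = 1.18 × 14040 = 16567 m
     = 16.57 km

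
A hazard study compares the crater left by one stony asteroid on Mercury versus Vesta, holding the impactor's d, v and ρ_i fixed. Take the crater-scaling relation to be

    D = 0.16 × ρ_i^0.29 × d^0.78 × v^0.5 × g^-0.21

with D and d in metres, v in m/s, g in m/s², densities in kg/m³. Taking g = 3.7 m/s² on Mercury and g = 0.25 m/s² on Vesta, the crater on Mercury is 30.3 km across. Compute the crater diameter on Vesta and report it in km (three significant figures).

All impactor-dependent factors cancel in the ratio, leaving D_Vesta/D_Mercury = (g_Vesta/g_Mercury)^-0.21.
(0.25/3.7)^-0.21 = 0.06757^-0.21 = 1.761
D_Vesta = 1.761 × 30.3 km = 53.4 km

D ≈ 53.4 km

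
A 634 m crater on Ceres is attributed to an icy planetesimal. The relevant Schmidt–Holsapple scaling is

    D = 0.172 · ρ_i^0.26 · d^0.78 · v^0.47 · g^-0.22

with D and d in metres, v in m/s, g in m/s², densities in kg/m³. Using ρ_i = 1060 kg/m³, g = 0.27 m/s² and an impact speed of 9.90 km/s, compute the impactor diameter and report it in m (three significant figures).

d ≈ 9.91 m

Rearranging for d: d = [D / (0.172 · 1060^0.26 · 9900^0.47 · 0.27^-0.22)]^(1/0.78).
1060^0.26 = 6.118
9900^0.47 = 75.50
0.27^-0.22 = 1.334
Denominator = 0.172 × 6.118 × 75.50 × 1.334 = 106.0
D / 106.0 = 634 / 106.0 = 5.981
d = 5.981^(1/0.78) = 5.981^1.2821 = 9.906 m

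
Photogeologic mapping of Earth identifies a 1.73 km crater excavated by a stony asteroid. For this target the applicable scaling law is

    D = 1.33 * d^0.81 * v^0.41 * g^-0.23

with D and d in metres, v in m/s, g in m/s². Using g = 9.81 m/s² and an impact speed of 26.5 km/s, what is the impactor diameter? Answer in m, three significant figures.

Rearranging for d: d = [D / (1.33 · 26500^0.41 · 9.81^-0.23)]^(1/0.81).
D = 1730 m.
26500^0.41 = 65.09
9.81^-0.23 = 0.5914
Denominator = 1.33 × 65.09 × 0.5914 = 51.20
D / 51.20 = 1730 / 51.20 = 33.79
d = 33.79^(1/0.81) = 33.79^1.2346 = 77.17 m

d ≈ 77.2 m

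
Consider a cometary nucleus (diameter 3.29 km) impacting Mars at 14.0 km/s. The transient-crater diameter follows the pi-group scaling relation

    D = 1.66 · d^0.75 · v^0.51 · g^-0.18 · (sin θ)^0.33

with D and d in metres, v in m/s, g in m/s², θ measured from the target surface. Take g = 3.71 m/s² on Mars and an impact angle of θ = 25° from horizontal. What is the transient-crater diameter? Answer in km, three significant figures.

In SI units: d = 3290 m, v = 14000 m/s.
d^0.75 = 3290^0.75 = 434.4
v^0.51 = 14000^0.51 = 130.2
g^-0.18 = 3.71^-0.18 = 0.7898
(sin 25°)^0.33 = 0.4226^0.33 = 0.7526
D = 1.66 × 434.4 × 130.2 × 0.7898 × 0.7526 = 55807 m
   = 55.81 km

D ≈ 55.8 km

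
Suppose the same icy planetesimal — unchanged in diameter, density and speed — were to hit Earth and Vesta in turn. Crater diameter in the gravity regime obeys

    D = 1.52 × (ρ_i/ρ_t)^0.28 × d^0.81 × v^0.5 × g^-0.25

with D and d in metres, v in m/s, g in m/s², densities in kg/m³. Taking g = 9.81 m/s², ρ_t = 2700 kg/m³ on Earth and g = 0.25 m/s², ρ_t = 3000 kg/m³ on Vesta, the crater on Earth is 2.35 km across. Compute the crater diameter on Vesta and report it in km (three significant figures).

The impactor-only factors (d, v, ρ_i) cancel in the ratio, leaving D_Vesta/D_Earth = (g_Vesta/g_Earth)^-0.25 · (ρ_t,Earth/ρ_t,Vesta)^0.28.
(0.25/9.81)^-0.25 = 0.02548^-0.25 = 2.503
(2700/3000)^0.28 = 0.9000^0.28 = 0.9709
Ratio = 2.503 × 0.9709 = 2.430
D_Vesta = 2.430 × 2.35 km = 5.71 km

D ≈ 5.71 km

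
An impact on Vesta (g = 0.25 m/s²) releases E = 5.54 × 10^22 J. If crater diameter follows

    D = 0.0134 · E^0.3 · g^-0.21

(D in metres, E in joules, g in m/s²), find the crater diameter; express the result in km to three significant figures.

D ≈ 119 km

E^0.3 = (5.54 × 10^22)^0.3 = 6.654 × 10^6
g^-0.21 = 0.25^-0.21 = 1.338
D = 0.0134 × 6.654 × 10^6 × 1.338 = 1.193 × 10^5 m
   = 119.3 km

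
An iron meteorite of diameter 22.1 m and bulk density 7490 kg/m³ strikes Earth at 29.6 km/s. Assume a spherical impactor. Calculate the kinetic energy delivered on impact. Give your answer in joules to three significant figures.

v = 29600 m/s.
Mass m = (π/6) ρ d³ = (π/6) × 7490 × (22.1)³ = 4.233 × 10^7 kg
E = ½ m v² = 0.5 × 4.233 × 10^7 × (29600)² = 1.854 × 10^16 J

E ≈ 1.85 × 10^16 J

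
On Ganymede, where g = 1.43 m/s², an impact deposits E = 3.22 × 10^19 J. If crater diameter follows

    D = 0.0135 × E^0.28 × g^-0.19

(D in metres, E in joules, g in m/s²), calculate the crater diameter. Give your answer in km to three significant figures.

E^0.28 = (3.22 × 10^19)^0.28 = 2.899 × 10^5
g^-0.19 = 1.43^-0.19 = 0.9343
D = 0.0135 × 2.899 × 10^5 × 0.9343 = 3657 m
   = 3.657 km

D ≈ 3.66 km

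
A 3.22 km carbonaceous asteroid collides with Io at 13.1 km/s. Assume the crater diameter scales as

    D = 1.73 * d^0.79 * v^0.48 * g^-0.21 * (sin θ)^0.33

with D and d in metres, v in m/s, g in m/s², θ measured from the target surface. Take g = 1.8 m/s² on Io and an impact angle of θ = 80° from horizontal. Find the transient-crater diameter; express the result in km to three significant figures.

In SI units: d = 3220 m, v = 13100 m/s.
d^0.79 = 3220^0.79 = 590.5
v^0.48 = 13100^0.48 = 94.69
g^-0.21 = 1.8^-0.21 = 0.8839
(sin 80°)^0.33 = 0.9848^0.33 = 0.9950
D = 1.73 × 590.5 × 94.69 × 0.8839 × 0.9950 = 85074 m
   = 85.07 km

D ≈ 85.1 km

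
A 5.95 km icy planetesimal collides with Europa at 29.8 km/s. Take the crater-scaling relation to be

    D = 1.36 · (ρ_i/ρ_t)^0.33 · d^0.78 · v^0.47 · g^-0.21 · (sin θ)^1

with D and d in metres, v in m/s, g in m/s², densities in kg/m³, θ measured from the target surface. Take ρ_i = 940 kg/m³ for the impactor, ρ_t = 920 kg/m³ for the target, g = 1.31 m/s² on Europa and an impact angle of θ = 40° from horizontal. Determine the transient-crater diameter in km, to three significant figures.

D ≈ 92.7 km

In SI units: d = 5950 m, v = 29800 m/s.
(ρ_i/ρ_t)^0.33 = (940/920)^0.33 = 1.007
d^0.78 = 5950^0.78 = 879.3
v^0.47 = 29800^0.47 = 126.7
g^-0.21 = 1.31^-0.21 = 0.9449
(sin 40°)^1 = 0.6428^1 = 0.6428
D = 1.36 × 1.007 × 879.3 × 126.7 × 0.9449 × 0.6428 = 92671 m
   = 92.67 km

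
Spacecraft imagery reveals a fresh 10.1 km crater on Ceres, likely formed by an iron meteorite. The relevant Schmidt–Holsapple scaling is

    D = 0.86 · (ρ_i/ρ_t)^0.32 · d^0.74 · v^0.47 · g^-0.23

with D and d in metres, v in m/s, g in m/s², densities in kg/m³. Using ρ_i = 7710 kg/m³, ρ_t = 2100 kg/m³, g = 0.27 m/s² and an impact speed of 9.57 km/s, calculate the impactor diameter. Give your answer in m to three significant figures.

Rearranging for d: d = [D / (0.86 · (7710/2100)^0.32 · 9570^0.47 · 0.27^-0.23)]^(1/0.74).
D = 10100 m.
(7710/2100)^0.32 = 1.516
9570^0.47 = 74.31
0.27^-0.23 = 1.351
Denominator = 0.86 × 1.516 × 74.31 × 1.351 = 130.9
D / 130.9 = 10100 / 130.9 = 77.16
d = 77.16^(1/0.74) = 77.16^1.3514 = 355.3 m

d ≈ 355 m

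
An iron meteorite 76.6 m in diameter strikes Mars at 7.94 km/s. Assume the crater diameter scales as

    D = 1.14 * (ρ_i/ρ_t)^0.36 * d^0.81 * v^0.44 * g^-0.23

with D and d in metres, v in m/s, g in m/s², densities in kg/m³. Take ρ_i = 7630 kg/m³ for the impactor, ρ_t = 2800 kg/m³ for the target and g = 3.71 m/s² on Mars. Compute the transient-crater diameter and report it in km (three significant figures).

D ≈ 2.11 km

In SI units: v = 7940 m/s.
(ρ_i/ρ_t)^0.36 = (7630/2800)^0.36 = 1.435
d^0.81 = 76.6^0.81 = 33.59
v^0.44 = 7940^0.44 = 51.99
g^-0.23 = 3.71^-0.23 = 0.7397
D = 1.14 × 1.435 × 33.59 × 51.99 × 0.7397 = 2113 m
   = 2.113 km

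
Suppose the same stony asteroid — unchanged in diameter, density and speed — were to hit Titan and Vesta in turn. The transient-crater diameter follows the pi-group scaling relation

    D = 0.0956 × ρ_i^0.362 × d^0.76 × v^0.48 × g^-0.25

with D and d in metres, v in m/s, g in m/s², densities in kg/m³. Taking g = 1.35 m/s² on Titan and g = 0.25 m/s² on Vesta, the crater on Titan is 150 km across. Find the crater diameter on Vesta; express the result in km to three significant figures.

D ≈ 229 km

All impactor-dependent factors cancel in the ratio, leaving D_Vesta/D_Titan = (g_Vesta/g_Titan)^-0.25.
(0.25/1.35)^-0.25 = 0.1852^-0.25 = 1.524
D_Vesta = 1.524 × 150 km = 229 km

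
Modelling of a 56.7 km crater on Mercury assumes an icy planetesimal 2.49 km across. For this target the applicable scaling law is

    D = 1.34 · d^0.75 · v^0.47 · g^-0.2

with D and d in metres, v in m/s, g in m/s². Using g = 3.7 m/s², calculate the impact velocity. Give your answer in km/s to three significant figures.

v ≈ 46.3 km/s

Rearranging for v: v = [D / (1.34 · 2490^0.75 · 3.7^-0.2)]^(1/0.47).
D = 56700 m.
2490^0.75 = 352.5
3.7^-0.2 = 0.7698
Denominator = 1.34 × 352.5 × 0.7698 = 363.6
D / 363.6 = 56700 / 363.6 = 155.9
v = 155.9^(1/0.47) = 155.9^2.1277 = 46315 m/s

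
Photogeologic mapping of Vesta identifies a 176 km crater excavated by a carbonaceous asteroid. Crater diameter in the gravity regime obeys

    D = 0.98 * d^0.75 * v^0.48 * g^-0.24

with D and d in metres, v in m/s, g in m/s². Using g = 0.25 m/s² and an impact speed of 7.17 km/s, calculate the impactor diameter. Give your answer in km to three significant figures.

d ≈ 22.2 km

Rearranging for d: d = [D / (0.98 · 7170^0.48 · 0.25^-0.24)]^(1/0.75).
D = 176000 m.
7170^0.48 = 70.90
0.25^-0.24 = 1.395
Denominator = 0.98 × 70.90 × 1.395 = 96.93
D / 96.93 = 176000 / 96.93 = 1816
d = 1816^(1/0.75) = 1816^1.3333 = 22150 m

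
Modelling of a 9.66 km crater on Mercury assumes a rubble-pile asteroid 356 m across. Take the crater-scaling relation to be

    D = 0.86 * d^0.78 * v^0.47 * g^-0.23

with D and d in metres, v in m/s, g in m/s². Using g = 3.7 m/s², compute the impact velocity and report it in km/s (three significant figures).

v ≈ 45.9 km/s

Rearranging for v: v = [D / (0.86 · 356^0.78 · 3.7^-0.23)]^(1/0.47).
D = 9660 m.
356^0.78 = 97.75
3.7^-0.23 = 0.7401
Denominator = 0.86 × 97.75 × 0.7401 = 62.22
D / 62.22 = 9660 / 62.22 = 155.3
v = 155.3^(1/0.47) = 155.3^2.1277 = 45936 m/s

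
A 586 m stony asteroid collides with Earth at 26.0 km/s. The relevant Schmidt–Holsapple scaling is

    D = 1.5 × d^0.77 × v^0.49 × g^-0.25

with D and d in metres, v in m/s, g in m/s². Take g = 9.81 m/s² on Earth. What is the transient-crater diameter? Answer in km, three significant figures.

D ≈ 16.7 km

In SI units: v = 26000 m/s.
d^0.77 = 586^0.77 = 135.3
v^0.49 = 26000^0.49 = 145.7
g^-0.25 = 9.81^-0.25 = 0.5650
D = 1.5 × 135.3 × 145.7 × 0.5650 = 16707 m
   = 16.71 km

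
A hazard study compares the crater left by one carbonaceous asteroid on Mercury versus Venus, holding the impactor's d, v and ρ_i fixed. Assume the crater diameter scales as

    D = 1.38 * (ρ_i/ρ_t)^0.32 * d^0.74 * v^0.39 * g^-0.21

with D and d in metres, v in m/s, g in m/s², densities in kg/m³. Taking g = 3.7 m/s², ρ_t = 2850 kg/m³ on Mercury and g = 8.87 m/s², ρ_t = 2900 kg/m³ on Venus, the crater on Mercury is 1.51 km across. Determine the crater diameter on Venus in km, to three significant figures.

D ≈ 1.25 km

The impactor-only factors (d, v, ρ_i) cancel in the ratio, leaving D_Venus/D_Mercury = (g_Venus/g_Mercury)^-0.21 · (ρ_t,Mercury/ρ_t,Venus)^0.32.
(8.87/3.7)^-0.21 = 2.397^-0.21 = 0.8323
(2850/2900)^0.32 = 0.9828^0.32 = 0.9945
Ratio = 0.8323 × 0.9945 = 0.8277
D_Venus = 0.8277 × 1.51 km = 1.25 km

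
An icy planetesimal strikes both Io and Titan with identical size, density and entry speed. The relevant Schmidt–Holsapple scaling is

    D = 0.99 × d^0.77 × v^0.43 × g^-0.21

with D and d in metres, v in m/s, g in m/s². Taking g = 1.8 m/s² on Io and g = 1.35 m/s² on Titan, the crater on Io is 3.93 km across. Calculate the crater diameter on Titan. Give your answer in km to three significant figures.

D ≈ 4.17 km

All impactor-dependent factors cancel in the ratio, leaving D_Titan/D_Io = (g_Titan/g_Io)^-0.21.
(1.35/1.8)^-0.21 = 0.7500^-0.21 = 1.062
D_Titan = 1.062 × 3.93 km = 4.17 km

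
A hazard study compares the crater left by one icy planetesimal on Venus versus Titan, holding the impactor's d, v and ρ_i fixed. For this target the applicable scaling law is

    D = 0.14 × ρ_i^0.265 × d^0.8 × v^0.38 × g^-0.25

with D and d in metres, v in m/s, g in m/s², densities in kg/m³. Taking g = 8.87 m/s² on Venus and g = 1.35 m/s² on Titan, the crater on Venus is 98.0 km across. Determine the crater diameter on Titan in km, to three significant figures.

D ≈ 157 km

All impactor-dependent factors cancel in the ratio, leaving D_Titan/D_Venus = (g_Titan/g_Venus)^-0.25.
(1.35/8.87)^-0.25 = 0.1522^-0.25 = 1.601
D_Titan = 1.601 × 98.0 km = 157 km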